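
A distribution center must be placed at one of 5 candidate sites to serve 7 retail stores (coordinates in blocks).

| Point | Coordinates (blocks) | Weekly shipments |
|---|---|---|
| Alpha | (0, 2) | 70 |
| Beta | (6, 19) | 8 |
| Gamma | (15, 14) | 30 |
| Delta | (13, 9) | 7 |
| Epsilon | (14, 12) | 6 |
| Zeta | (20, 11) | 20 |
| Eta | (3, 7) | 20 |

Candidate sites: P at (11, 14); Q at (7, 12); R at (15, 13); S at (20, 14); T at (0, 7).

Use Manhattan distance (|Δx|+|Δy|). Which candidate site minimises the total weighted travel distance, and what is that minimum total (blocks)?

Total weighted distance at each candidate:
  P (11, 14): total = 2429
  Q (7, 12): total = 2119
  R (15, 13): total = 2524
  S (20, 14): total = 3214
  T (0, 7): total = 1913
Minimum is at T with total 1913 blocks.

T, total 1913 blocks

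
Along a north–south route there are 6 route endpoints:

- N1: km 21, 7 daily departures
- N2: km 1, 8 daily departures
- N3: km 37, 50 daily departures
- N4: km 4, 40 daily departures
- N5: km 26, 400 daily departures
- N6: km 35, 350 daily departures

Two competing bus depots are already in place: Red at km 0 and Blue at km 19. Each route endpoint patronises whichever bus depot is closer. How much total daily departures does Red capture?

48

The indifferent point is the midpoint (0+19)/2 = 9.5; route endpoints left of it (closer to Red at 0) go to Red, those right go to Blue.
  N2 at 1 (w=8) → Red
  N4 at 4 (w=40) → Red
  N1 at 21 (w=7) → Blue
  N5 at 26 (w=400) → Blue
  N6 at 35 (w=350) → Blue
  N3 at 37 (w=50) → Blue
Red captures 48; Blue captures 807.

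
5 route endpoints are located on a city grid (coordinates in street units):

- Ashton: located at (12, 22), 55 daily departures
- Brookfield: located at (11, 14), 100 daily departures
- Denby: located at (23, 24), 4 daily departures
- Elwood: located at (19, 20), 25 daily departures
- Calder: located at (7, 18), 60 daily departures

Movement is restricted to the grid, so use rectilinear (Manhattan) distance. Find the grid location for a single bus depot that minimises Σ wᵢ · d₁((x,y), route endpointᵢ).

Manhattan distance separates: Σwᵢ(|x−xᵢ|+|y−yᵢ|) = Σwᵢ|x−xᵢ| + Σwᵢ|y−yᵢ|, so x and y are optimised independently as 1-D weighted medians.
Total weight W = 244; half = 122.
x-coordinate, sorted with cumulative weight:
  x=7 (Calder, w=60) cum 60
  x=11 (Brookfield, w=100) cum 160  ← median
  x=12 (Ashton, w=55) cum 215
  x=19 (Elwood, w=25) cum 240
  x=23 (Denby, w=4) cum 244
⇒ x* = 11
y-coordinate, sorted with cumulative weight:
  y=14 (Brookfield, w=100) cum 100
  y=18 (Calder, w=60) cum 160  ← median
  y=20 (Elwood, w=25) cum 185
  y=22 (Ashton, w=55) cum 240
  y=24 (Denby, w=4) cum 244
⇒ y* = 18

(11, 18)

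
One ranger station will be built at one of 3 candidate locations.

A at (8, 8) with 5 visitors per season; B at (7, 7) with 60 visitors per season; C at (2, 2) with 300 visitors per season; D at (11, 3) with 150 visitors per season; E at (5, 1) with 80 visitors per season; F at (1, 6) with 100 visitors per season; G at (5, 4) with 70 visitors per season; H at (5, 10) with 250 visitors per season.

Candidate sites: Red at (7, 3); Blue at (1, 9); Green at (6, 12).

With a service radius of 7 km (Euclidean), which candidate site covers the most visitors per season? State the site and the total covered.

Coverage radius r = 7 km; a point is covered iff (Δx)²+(Δy)² ≤ 7² = 49.
  Red (7, 3): covers {A, B, C, D, E, F, G} → 765
  Blue (1, 9): covers {B, F, G, H} → 480
  Green (6, 12): covers {A, B, H} → 315
Maximum coverage at Red: 765 visitors per season.

Red, covering 765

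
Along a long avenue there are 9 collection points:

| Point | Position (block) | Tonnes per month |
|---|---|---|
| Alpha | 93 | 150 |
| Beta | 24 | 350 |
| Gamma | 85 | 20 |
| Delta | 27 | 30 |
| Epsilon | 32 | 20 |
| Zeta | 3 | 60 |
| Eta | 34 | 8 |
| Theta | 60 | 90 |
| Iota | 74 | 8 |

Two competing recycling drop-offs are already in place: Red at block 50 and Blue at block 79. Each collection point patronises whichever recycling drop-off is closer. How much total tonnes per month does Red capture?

The indifferent point is the midpoint (50+79)/2 = 64.5; collection points left of it (closer to Red at 50) go to Red, those right go to Blue.
  Zeta at 3 (w=60) → Red
  Beta at 24 (w=350) → Red
  Delta at 27 (w=30) → Red
  Epsilon at 32 (w=20) → Red
  Eta at 34 (w=8) → Red
  Theta at 60 (w=90) → Red
  Iota at 74 (w=8) → Blue
  Gamma at 85 (w=20) → Blue
  Alpha at 93 (w=150) → Blue
Red captures 558; Blue captures 178.

558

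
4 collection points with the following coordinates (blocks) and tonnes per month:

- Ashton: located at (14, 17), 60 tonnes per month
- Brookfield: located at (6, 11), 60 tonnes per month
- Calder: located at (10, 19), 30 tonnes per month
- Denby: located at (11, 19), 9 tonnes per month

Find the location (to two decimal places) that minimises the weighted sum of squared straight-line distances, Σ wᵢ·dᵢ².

The minimiser of Σwᵢ‖p−pᵢ‖² is the weighted centroid p* = (Σwᵢpᵢ)/(Σwᵢ).
Σwᵢ = 159.
Σwᵢxᵢ = 60·14 + 60·6 + 30·10 + 9·11 = 1599.
Σwᵢyᵢ = 60·17 + 60·11 + 30·19 + 9·19 = 2421.
x* = 1599/159 = 10.06, y* = 2421/159 = 15.23.

(10.06, 15.23)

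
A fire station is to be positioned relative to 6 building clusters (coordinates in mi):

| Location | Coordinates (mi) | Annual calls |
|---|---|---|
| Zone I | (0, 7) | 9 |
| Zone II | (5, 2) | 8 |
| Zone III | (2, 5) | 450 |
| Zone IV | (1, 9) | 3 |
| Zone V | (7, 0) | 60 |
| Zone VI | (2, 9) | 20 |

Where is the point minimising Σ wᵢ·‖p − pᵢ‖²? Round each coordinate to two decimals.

(2.55, 4.61)

The minimiser of Σwᵢ‖p−pᵢ‖² is the weighted centroid p* = (Σwᵢpᵢ)/(Σwᵢ).
Σwᵢ = 550.
Σwᵢxᵢ = 9·0 + 8·5 + 450·2 + 3·1 + 60·7 + 20·2 = 1403.
Σwᵢyᵢ = 9·7 + 8·2 + 450·5 + 3·9 + 60·0 + 20·9 = 2536.
x* = 1403/550 = 2.55, y* = 2536/550 = 4.61.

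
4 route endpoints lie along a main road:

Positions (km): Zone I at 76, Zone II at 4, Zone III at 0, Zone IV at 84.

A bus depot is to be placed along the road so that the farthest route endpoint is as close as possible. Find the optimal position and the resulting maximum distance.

The 1-center on a line is the midpoint of the two extreme points: leftmost at 0, rightmost at 84.
Optimal location = (0 + 84)/2 = 42; maximum distance = (84 − 0)/2 = 42.

location 42, max distance 42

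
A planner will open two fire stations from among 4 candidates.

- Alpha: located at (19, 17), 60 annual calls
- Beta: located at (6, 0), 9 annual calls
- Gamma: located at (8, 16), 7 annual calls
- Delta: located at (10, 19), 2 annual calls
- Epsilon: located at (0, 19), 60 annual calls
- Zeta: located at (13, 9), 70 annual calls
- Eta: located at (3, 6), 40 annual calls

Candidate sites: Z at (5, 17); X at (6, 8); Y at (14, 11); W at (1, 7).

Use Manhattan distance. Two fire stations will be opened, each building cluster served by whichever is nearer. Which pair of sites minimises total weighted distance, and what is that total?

{Y, W}, total 1979

Evaluate every pair (each demand assigned to the nearer of the two):
  {Y, W}: total = 1979
  {Z, Y}: total = 2014
  {Z, X}: total = 2134
  {X, Y}: total = 2256
  {Z, W}: total = 2510
  {X, W}: total = 2952
Best pair: {Y, W} with total 1979.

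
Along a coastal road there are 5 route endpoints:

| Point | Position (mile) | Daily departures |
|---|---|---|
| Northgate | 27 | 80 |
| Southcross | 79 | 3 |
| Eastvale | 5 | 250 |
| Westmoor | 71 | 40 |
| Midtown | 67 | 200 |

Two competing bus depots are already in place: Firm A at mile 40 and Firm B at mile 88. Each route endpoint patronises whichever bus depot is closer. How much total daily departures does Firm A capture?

330

The indifferent point is the midpoint (40+88)/2 = 64; route endpoints left of it (closer to Firm A at 40) go to Firm A, those right go to Firm B.
  Eastvale at 5 (w=250) → Firm A
  Northgate at 27 (w=80) → Firm A
  Midtown at 67 (w=200) → Firm B
  Westmoor at 71 (w=40) → Firm B
  Southcross at 79 (w=3) → Firm B
Firm A captures 330; Firm B captures 243.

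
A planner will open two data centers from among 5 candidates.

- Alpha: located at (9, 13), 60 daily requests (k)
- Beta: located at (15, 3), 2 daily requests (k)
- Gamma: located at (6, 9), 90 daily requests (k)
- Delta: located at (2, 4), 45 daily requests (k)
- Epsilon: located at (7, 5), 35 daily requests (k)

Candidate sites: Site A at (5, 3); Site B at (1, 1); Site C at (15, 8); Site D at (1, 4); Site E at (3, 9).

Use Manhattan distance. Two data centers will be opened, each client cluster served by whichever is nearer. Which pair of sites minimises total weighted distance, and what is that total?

{Site D, Site E}, total 1190

Evaluate every pair (each demand assigned to the nearer of the two):
  {Site D, Site E}: total = 1190
  {Site A, Site E}: total = 1210
  {Site B, Site E}: total = 1362
  {Site C, Site E}: total = 1430
  {Site A, Site C}: total = 1620
  {Site A, Site D}: total = 1675
  {Site A, Site B}: total = 1810
  {Site C, Site D}: total = 1860
  {Site B, Site C}: total = 2100
  {Site B, Site D}: total = 2240
Best pair: {Site D, Site E} with total 1190.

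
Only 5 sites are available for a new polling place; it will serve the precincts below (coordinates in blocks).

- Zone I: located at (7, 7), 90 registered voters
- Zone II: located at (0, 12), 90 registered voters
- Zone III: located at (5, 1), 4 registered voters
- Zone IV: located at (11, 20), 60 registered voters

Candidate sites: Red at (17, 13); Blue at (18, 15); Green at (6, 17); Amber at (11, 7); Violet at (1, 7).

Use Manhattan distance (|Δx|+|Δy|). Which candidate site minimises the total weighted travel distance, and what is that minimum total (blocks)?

Total weighted distance at each candidate:
  Red (17, 13): total = 3936
  Blue (18, 15): total = 4428
  Green (6, 17): total = 2528
  Amber (11, 7): total = 2628
  Violet (1, 7): total = 2500
Minimum is at Violet with total 2500 blocks.

Violet, total 2500 blocks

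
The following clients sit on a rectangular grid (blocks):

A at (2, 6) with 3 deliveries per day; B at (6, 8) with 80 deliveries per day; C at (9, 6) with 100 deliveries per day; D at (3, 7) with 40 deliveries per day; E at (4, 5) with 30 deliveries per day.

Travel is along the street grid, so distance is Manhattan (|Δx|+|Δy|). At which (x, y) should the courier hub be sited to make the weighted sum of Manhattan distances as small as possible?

(6, 6)

Manhattan distance separates: Σwᵢ(|x−xᵢ|+|y−yᵢ|) = Σwᵢ|x−xᵢ| + Σwᵢ|y−yᵢ|, so x and y are optimised independently as 1-D weighted medians.
Total weight W = 253; half = 126.5.
x-coordinate, sorted with cumulative weight:
  x=2 (A, w=3) cum 3
  x=3 (D, w=40) cum 43
  x=4 (E, w=30) cum 73
  x=6 (B, w=80) cum 153  ← median
  x=9 (C, w=100) cum 253
⇒ x* = 6
y-coordinate, sorted with cumulative weight:
  y=5 (E, w=30) cum 30
  y=6 (A, w=3) cum 33
  y=6 (C, w=100) cum 133  ← median
  y=7 (D, w=40) cum 173
  y=8 (B, w=80) cum 253
⇒ y* = 6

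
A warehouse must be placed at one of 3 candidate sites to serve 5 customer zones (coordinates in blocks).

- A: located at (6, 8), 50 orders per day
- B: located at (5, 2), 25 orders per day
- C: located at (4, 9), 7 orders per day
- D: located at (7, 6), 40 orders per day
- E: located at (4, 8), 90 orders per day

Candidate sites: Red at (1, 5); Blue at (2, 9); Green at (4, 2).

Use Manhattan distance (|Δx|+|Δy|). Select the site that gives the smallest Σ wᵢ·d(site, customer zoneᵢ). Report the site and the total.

Blue, total 1104 blocks

Total weighted distance at each candidate:
  Red (1, 5): total = 1444
  Blue (2, 9): total = 1104
  Green (4, 2): total = 1294
Minimum is at Blue with total 1104 blocks.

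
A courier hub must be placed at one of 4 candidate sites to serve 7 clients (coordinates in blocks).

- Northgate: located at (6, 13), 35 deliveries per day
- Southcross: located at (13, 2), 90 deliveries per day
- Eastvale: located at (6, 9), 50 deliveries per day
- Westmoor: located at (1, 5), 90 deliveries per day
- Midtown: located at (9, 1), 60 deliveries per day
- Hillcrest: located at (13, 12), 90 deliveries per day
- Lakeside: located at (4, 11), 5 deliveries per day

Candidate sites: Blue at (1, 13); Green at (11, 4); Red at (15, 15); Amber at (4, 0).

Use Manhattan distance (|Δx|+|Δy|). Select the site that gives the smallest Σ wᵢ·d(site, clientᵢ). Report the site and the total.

Green, total 3610 blocks

Total weighted distance at each candidate:
  Blue (1, 13): total = 5810
  Green (11, 4): total = 3610
  Red (15, 15): total = 6370
  Amber (4, 0): total = 5090
Minimum is at Green with total 3610 blocks.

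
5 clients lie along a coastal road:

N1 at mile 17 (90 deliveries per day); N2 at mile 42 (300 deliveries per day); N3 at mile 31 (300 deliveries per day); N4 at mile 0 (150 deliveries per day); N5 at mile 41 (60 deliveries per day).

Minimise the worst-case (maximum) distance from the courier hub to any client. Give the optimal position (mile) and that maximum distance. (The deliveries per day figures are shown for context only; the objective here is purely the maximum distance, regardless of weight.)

The 1-center on a line is the midpoint of the two extreme points: leftmost at 0, rightmost at 42.
Optimal location = (0 + 42)/2 = 21; maximum distance = (42 − 0)/2 = 21.

location 21, max distance 21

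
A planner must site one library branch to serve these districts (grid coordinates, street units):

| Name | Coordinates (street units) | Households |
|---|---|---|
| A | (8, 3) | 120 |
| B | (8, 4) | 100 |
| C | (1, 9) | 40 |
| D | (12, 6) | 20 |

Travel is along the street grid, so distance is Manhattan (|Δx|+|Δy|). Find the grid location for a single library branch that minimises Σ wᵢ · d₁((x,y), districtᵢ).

Manhattan distance separates: Σwᵢ(|x−xᵢ|+|y−yᵢ|) = Σwᵢ|x−xᵢ| + Σwᵢ|y−yᵢ|, so x and y are optimised independently as 1-D weighted medians.
Total weight W = 280; half = 140.
x-coordinate, sorted with cumulative weight:
  x=1 (C, w=40) cum 40
  x=8 (A, w=120) cum 160  ← median
  x=8 (B, w=100) cum 260
  x=12 (D, w=20) cum 280
⇒ x* = 8
y-coordinate, sorted with cumulative weight:
  y=3 (A, w=120) cum 120
  y=4 (B, w=100) cum 220  ← median
  y=6 (D, w=20) cum 240
  y=9 (C, w=40) cum 280
⇒ y* = 4

(8, 4)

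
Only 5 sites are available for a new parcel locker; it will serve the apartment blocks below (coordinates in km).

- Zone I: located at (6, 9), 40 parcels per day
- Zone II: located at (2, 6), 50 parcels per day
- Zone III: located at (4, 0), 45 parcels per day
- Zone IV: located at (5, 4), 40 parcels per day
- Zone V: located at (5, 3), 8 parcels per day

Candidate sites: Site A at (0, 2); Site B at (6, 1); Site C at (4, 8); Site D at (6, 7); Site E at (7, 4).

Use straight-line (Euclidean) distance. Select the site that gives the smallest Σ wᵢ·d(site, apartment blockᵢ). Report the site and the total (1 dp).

Total weighted distance at each candidate:
  Site A (0, 2): total = 1049.8
  Site B (6, 1): total = 885.2
  Site C (4, 8): total = 796.6
  Site D (6, 7): total = 773.2
  Site E (7, 4): total = 796.1
Minimum is at Site D with total 773.2 km.

Site D, total 773.2 km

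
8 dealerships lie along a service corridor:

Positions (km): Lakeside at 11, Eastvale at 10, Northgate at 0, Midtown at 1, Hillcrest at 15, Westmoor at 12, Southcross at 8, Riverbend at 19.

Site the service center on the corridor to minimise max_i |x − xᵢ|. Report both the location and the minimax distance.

location 9.5, max distance 9.5

The 1-center on a line is the midpoint of the two extreme points: leftmost at 0, rightmost at 19.
Optimal location = (0 + 19)/2 = 9.5; maximum distance = (19 − 0)/2 = 9.5.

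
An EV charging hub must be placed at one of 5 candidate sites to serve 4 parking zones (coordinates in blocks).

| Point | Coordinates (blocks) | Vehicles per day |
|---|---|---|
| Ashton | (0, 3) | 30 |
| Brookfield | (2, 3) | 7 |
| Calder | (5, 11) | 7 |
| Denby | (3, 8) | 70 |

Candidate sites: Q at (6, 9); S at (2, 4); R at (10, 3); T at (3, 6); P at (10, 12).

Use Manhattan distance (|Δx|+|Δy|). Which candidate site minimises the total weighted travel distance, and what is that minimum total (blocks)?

Total weighted distance at each candidate:
  Q (6, 9): total = 731
  S (2, 4): total = 517
  R (10, 3): total = 1287
  T (3, 6): total = 397
  P (10, 12): total = 1501
Minimum is at T with total 397 blocks.

T, total 397 blocks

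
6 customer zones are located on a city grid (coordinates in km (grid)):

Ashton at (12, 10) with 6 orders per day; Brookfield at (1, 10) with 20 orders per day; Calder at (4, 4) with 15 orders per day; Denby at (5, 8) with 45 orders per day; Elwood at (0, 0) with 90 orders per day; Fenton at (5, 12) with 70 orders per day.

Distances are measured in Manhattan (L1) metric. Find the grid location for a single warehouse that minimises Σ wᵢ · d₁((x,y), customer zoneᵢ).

Manhattan distance separates: Σwᵢ(|x−xᵢ|+|y−yᵢ|) = Σwᵢ|x−xᵢ| + Σwᵢ|y−yᵢ|, so x and y are optimised independently as 1-D weighted medians.
Total weight W = 246; half = 123.
x-coordinate, sorted with cumulative weight:
  x=0 (Elwood, w=90) cum 90
  x=1 (Brookfield, w=20) cum 110
  x=4 (Calder, w=15) cum 125  ← median
  x=5 (Denby, w=45) cum 170
  x=5 (Fenton, w=70) cum 240
  x=12 (Ashton, w=6) cum 246
⇒ x* = 4
y-coordinate, sorted with cumulative weight:
  y=0 (Elwood, w=90) cum 90
  y=4 (Calder, w=15) cum 105
  y=8 (Denby, w=45) cum 150  ← median
  y=10 (Ashton, w=6) cum 156
  y=10 (Brookfield, w=20) cum 176
  y=12 (Fenton, w=70) cum 246
⇒ y* = 8

(4, 8)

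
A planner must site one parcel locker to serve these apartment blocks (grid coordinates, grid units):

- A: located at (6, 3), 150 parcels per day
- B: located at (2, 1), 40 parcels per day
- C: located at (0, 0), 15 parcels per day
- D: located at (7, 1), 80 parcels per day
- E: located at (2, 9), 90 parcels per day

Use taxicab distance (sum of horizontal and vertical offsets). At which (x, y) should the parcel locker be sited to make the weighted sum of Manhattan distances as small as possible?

Manhattan distance separates: Σwᵢ(|x−xᵢ|+|y−yᵢ|) = Σwᵢ|x−xᵢ| + Σwᵢ|y−yᵢ|, so x and y are optimised independently as 1-D weighted medians.
Total weight W = 375; half = 187.5.
x-coordinate, sorted with cumulative weight:
  x=0 (C, w=15) cum 15
  x=2 (B, w=40) cum 55
  x=2 (E, w=90) cum 145
  x=6 (A, w=150) cum 295  ← median
  x=7 (D, w=80) cum 375
⇒ x* = 6
y-coordinate, sorted with cumulative weight:
  y=0 (C, w=15) cum 15
  y=1 (B, w=40) cum 55
  y=1 (D, w=80) cum 135
  y=3 (A, w=150) cum 285  ← median
  y=9 (E, w=90) cum 375
⇒ y* = 3

(6, 3)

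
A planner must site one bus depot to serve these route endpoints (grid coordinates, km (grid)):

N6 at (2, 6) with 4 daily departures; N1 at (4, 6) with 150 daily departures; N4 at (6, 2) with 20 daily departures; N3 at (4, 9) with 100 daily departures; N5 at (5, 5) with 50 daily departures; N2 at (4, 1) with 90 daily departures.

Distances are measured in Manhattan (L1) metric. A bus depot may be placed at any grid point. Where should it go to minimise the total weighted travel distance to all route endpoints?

(4, 6)

Manhattan distance separates: Σwᵢ(|x−xᵢ|+|y−yᵢ|) = Σwᵢ|x−xᵢ| + Σwᵢ|y−yᵢ|, so x and y are optimised independently as 1-D weighted medians.
Total weight W = 414; half = 207.
x-coordinate, sorted with cumulative weight:
  x=2 (N6, w=4) cum 4
  x=4 (N1, w=150) cum 154
  x=4 (N3, w=100) cum 254  ← median
  x=4 (N2, w=90) cum 344
  x=5 (N5, w=50) cum 394
  x=6 (N4, w=20) cum 414
⇒ x* = 4
y-coordinate, sorted with cumulative weight:
  y=1 (N2, w=90) cum 90
  y=2 (N4, w=20) cum 110
  y=5 (N5, w=50) cum 160
  y=6 (N6, w=4) cum 164
  y=6 (N1, w=150) cum 314  ← median
  y=9 (N3, w=100) cum 414
⇒ y* = 6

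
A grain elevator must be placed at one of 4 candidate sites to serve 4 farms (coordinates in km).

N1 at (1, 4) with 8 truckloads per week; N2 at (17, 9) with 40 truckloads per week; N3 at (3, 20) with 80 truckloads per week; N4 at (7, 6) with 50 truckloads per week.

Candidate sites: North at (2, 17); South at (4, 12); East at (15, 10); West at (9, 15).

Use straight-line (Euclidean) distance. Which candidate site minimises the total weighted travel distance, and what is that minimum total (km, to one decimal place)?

South, total 1582.4 km

Total weighted distance at each candidate:
  North (2, 17): total = 1641.4
  South (4, 12): total = 1582.4
  East (15, 10): total = 1908.1
  West (9, 15): total = 1594.6
Minimum is at South with total 1582.4 km.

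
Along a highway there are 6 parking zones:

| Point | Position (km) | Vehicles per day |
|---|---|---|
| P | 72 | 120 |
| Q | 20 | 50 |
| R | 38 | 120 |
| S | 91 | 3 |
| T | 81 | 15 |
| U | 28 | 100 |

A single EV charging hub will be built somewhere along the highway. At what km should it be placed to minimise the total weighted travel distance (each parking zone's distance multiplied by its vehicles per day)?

For a sum of weighted absolute distances on a line, the optimum is the weighted median (not the mean). Total weight W = 408; half-weight = 204.
Sort by position and accumulate weight:
  km 20 (Q, w=50) → cum 50
  km 28 (U, w=100) → cum 150
  km 38 (R, w=120) → cum 270  ≥ 204 → median here
  km 72 (P, w=120) → cum 390
  km 81 (T, w=15) → cum 405
  km 91 (S, w=3) → cum 408
Optimal location: km 38.

x = 38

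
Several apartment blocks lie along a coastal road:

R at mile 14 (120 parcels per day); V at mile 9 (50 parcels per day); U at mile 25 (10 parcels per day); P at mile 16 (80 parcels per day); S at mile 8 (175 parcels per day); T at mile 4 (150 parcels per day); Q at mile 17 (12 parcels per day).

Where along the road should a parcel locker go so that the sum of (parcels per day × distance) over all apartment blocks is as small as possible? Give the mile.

For a sum of weighted absolute distances on a line, the optimum is the weighted median (not the mean). Total weight W = 597; half-weight = 298.5.
Sort by position and accumulate weight:
  mile 4 (T, w=150) → cum 150
  mile 8 (S, w=175) → cum 325  ≥ 298.5 → median here
  mile 9 (V, w=50) → cum 375
  mile 14 (R, w=120) → cum 495
  mile 16 (P, w=80) → cum 575
  mile 17 (Q, w=12) → cum 587
  mile 25 (U, w=10) → cum 597
Optimal location: mile 8.

x = 8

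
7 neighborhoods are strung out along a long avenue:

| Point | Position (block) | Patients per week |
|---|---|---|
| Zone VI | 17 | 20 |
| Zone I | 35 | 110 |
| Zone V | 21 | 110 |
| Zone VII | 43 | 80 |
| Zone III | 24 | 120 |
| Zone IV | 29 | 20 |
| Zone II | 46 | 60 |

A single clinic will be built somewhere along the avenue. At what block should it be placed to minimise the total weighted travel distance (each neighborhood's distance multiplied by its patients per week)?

x = 29

For a sum of weighted absolute distances on a line, the optimum is the weighted median (not the mean). Total weight W = 520; half-weight = 260.
Sort by position and accumulate weight:
  block 17 (Zone VI, w=20) → cum 20
  block 21 (Zone V, w=110) → cum 130
  block 24 (Zone III, w=120) → cum 250
  block 29 (Zone IV, w=20) → cum 270  ≥ 260 → median here
  block 35 (Zone I, w=110) → cum 380
  block 43 (Zone VII, w=80) → cum 460
  block 46 (Zone II, w=60) → cum 520
Optimal location: block 29.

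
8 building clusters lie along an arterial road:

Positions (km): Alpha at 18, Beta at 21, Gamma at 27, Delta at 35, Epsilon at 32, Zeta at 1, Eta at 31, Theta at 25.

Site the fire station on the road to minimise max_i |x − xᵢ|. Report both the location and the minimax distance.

The 1-center on a line is the midpoint of the two extreme points: leftmost at 1, rightmost at 35.
Optimal location = (1 + 35)/2 = 18; maximum distance = (35 − 1)/2 = 17.

location 18, max distance 17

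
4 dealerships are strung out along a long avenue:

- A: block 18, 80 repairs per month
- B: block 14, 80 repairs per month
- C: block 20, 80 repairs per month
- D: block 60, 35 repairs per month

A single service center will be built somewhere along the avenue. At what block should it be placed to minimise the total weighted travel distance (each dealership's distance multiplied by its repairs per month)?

For a sum of weighted absolute distances on a line, the optimum is the weighted median (not the mean). Total weight W = 275; half-weight = 137.5.
Sort by position and accumulate weight:
  block 14 (B, w=80) → cum 80
  block 18 (A, w=80) → cum 160  ≥ 137.5 → median here
  block 20 (C, w=80) → cum 240
  block 60 (D, w=35) → cum 275
Optimal location: block 18.

x = 18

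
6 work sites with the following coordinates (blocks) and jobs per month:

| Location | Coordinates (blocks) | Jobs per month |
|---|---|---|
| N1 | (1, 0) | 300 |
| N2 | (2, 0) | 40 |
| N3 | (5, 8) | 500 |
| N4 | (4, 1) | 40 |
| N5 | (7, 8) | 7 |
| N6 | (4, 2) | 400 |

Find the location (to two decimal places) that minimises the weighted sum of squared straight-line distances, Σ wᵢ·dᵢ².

(3.64, 3.80)

The minimiser of Σwᵢ‖p−pᵢ‖² is the weighted centroid p* = (Σwᵢpᵢ)/(Σwᵢ).
Σwᵢ = 1287.
Σwᵢxᵢ = 300·1 + 40·2 + 500·5 + 40·4 + 7·7 + 400·4 = 4689.
Σwᵢyᵢ = 300·0 + 40·0 + 500·8 + 40·1 + 7·8 + 400·2 = 4896.
x* = 4689/1287 = 3.64, y* = 4896/1287 = 3.80.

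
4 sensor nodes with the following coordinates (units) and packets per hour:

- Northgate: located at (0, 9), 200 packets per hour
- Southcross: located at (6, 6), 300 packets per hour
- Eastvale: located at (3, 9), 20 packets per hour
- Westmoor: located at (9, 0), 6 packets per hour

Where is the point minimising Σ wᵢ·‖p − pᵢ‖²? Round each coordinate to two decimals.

(3.64, 7.19)

The minimiser of Σwᵢ‖p−pᵢ‖² is the weighted centroid p* = (Σwᵢpᵢ)/(Σwᵢ).
Σwᵢ = 526.
Σwᵢxᵢ = 200·0 + 300·6 + 20·3 + 6·9 = 1914.
Σwᵢyᵢ = 200·9 + 300·6 + 20·9 + 6·0 = 3780.
x* = 1914/526 = 3.64, y* = 3780/526 = 7.19.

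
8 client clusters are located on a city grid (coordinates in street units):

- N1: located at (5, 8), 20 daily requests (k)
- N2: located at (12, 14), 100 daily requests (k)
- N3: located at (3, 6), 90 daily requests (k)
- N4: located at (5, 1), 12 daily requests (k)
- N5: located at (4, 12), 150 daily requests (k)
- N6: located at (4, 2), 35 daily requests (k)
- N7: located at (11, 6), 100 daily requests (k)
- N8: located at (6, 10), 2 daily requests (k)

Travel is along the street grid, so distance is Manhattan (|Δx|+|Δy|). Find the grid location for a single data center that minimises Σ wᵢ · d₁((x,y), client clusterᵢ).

(4, 8)

Manhattan distance separates: Σwᵢ(|x−xᵢ|+|y−yᵢ|) = Σwᵢ|x−xᵢ| + Σwᵢ|y−yᵢ|, so x and y are optimised independently as 1-D weighted medians.
Total weight W = 509; half = 254.5.
x-coordinate, sorted with cumulative weight:
  x=3 (N3, w=90) cum 90
  x=4 (N5, w=150) cum 240
  x=4 (N6, w=35) cum 275  ← median
  x=5 (N1, w=20) cum 295
  x=5 (N4, w=12) cum 307
  x=6 (N8, w=2) cum 309
  x=11 (N7, w=100) cum 409
  x=12 (N2, w=100) cum 509
⇒ x* = 4
y-coordinate, sorted with cumulative weight:
  y=1 (N4, w=12) cum 12
  y=2 (N6, w=35) cum 47
  y=6 (N3, w=90) cum 137
  y=6 (N7, w=100) cum 237
  y=8 (N1, w=20) cum 257  ← median
  y=10 (N8, w=2) cum 259
  y=12 (N5, w=150) cum 409
  y=14 (N2, w=100) cum 509
⇒ y* = 8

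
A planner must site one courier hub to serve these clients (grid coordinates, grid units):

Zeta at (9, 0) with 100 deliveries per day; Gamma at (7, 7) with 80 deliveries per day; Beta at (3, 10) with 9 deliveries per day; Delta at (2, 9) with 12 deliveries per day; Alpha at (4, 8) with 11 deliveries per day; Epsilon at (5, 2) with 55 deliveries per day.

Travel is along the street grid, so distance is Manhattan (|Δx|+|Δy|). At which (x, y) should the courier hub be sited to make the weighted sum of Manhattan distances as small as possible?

(7, 2)

Manhattan distance separates: Σwᵢ(|x−xᵢ|+|y−yᵢ|) = Σwᵢ|x−xᵢ| + Σwᵢ|y−yᵢ|, so x and y are optimised independently as 1-D weighted medians.
Total weight W = 267; half = 133.5.
x-coordinate, sorted with cumulative weight:
  x=2 (Delta, w=12) cum 12
  x=3 (Beta, w=9) cum 21
  x=4 (Alpha, w=11) cum 32
  x=5 (Epsilon, w=55) cum 87
  x=7 (Gamma, w=80) cum 167  ← median
  x=9 (Zeta, w=100) cum 267
⇒ x* = 7
y-coordinate, sorted with cumulative weight:
  y=0 (Zeta, w=100) cum 100
  y=2 (Epsilon, w=55) cum 155  ← median
  y=7 (Gamma, w=80) cum 235
  y=8 (Alpha, w=11) cum 246
  y=9 (Delta, w=12) cum 258
  y=10 (Beta, w=9) cum 267
⇒ y* = 2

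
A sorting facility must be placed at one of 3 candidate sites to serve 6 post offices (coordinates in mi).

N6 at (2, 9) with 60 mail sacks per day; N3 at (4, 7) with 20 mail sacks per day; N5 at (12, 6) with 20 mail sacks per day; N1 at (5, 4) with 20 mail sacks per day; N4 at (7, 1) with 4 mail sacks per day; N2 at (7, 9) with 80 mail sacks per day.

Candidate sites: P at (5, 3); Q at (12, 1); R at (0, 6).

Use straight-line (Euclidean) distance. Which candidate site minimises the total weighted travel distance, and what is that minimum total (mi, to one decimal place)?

P, total 1174.5 mi

Total weighted distance at each candidate:
  P (5, 3): total = 1174.5
  Q (12, 1): total = 1995.4
  R (0, 6): total = 1290.2
Minimum is at P with total 1174.5 mi.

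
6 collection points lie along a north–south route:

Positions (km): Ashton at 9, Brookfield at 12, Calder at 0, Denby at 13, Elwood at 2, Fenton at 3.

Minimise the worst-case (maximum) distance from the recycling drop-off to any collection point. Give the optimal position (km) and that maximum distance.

The 1-center on a line is the midpoint of the two extreme points: leftmost at 0, rightmost at 13.
Optimal location = (0 + 13)/2 = 6.5; maximum distance = (13 − 0)/2 = 6.5.

location 6.5, max distance 6.5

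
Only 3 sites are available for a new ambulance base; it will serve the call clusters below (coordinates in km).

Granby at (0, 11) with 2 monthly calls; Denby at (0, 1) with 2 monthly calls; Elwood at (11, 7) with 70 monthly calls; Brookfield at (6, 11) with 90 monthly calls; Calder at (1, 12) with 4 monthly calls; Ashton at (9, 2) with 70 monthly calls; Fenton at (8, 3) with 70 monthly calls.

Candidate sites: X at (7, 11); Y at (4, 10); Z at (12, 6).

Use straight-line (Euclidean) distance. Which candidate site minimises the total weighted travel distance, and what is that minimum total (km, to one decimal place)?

Z, total 1604.0 km

Total weighted distance at each candidate:
  X (7, 11): total = 1758.5
  Y (4, 10): total = 2001.5
  Z (12, 6): total = 1604.0
Minimum is at Z with total 1604.0 km.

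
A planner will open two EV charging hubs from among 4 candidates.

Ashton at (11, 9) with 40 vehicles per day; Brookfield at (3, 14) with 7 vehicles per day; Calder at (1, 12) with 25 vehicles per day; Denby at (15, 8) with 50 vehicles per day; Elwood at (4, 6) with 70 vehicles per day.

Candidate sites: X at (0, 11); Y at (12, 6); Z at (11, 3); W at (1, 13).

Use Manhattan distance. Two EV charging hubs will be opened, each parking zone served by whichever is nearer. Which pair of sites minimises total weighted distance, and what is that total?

Evaluate every pair (each demand assigned to the nearer of the two):
  {Y, W}: total = 1016
  {X, Y}: total = 1062
  {X, Z}: total = 1412
  {Z, W}: total = 1436
  {Y, Z}: total = 1514
  {X, W}: total = 2096
Best pair: {Y, W} with total 1016.

{Y, W}, total 1016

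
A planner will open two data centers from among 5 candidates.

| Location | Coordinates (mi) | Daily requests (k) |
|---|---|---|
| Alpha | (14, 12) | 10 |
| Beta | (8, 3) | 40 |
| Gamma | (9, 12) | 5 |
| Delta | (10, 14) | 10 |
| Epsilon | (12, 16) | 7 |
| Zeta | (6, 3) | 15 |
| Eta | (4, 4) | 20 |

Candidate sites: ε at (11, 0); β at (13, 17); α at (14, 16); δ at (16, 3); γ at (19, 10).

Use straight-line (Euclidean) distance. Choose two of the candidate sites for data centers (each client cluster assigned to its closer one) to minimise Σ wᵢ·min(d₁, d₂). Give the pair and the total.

{ε, α}, total 549.2

Evaluate every pair (each demand assigned to the nearer of the two):
  {ε, α}: total = 549.2
  {ε, β}: total = 553.7
  {ε, γ}: total = 686.3
  {ε, δ}: total = 788.1
  {α, δ}: total = 841.6
  {β, δ}: total = 846.2
  {δ, γ}: total = 978.7
  {α, γ}: total = 1186.2
  {β, γ}: total = 1194.6
  {β, α}: total = 1238.4
Best pair: {ε, α} with total 549.2.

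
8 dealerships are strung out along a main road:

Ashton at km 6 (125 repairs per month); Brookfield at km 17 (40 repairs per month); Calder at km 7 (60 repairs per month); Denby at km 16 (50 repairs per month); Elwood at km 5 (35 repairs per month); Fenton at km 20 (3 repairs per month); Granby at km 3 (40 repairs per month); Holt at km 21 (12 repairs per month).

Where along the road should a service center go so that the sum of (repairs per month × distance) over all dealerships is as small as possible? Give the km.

For a sum of weighted absolute distances on a line, the optimum is the weighted median (not the mean). Total weight W = 365; half-weight = 182.5.
Sort by position and accumulate weight:
  km 3 (Granby, w=40) → cum 40
  km 5 (Elwood, w=35) → cum 75
  km 6 (Ashton, w=125) → cum 200  ≥ 182.5 → median here
  km 7 (Calder, w=60) → cum 260
  km 16 (Denby, w=50) → cum 310
  km 17 (Brookfield, w=40) → cum 350
  km 20 (Fenton, w=3) → cum 353
  km 21 (Holt, w=12) → cum 365
Optimal location: km 6.

x = 6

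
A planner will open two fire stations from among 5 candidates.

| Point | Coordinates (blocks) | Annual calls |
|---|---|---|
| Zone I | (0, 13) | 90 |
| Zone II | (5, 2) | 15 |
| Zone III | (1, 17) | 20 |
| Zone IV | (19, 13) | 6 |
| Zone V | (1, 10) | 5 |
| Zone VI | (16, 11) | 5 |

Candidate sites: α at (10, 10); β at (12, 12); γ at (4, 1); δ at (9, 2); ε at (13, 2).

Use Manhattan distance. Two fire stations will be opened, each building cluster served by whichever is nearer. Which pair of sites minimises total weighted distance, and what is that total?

Evaluate every pair (each demand assigned to the nearer of the two):
  {β, γ}: total = 1653
  {α, γ}: total = 1672
  {β, δ}: total = 1688
  {α, δ}: total = 1702
  {β, ε}: total = 1748
  {α, ε}: total = 1762
  {α, β}: total = 1803
  {γ, ε}: total = 2072
  {γ, δ}: total = 2116
  {δ, ε}: total = 2562
Best pair: {β, γ} with total 1653.

{β, γ}, total 1653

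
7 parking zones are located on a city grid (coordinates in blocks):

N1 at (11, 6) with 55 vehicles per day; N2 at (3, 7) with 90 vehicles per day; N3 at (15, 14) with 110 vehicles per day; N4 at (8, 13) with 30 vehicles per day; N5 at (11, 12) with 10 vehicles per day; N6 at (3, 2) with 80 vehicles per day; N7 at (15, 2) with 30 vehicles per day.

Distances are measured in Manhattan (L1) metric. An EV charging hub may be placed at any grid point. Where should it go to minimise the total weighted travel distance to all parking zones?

Manhattan distance separates: Σwᵢ(|x−xᵢ|+|y−yᵢ|) = Σwᵢ|x−xᵢ| + Σwᵢ|y−yᵢ|, so x and y are optimised independently as 1-D weighted medians.
Total weight W = 405; half = 202.5.
x-coordinate, sorted with cumulative weight:
  x=3 (N2, w=90) cum 90
  x=3 (N6, w=80) cum 170
  x=8 (N4, w=30) cum 200
  x=11 (N1, w=55) cum 255  ← median
  x=11 (N5, w=10) cum 265
  x=15 (N3, w=110) cum 375
  x=15 (N7, w=30) cum 405
⇒ x* = 11
y-coordinate, sorted with cumulative weight:
  y=2 (N6, w=80) cum 80
  y=2 (N7, w=30) cum 110
  y=6 (N1, w=55) cum 165
  y=7 (N2, w=90) cum 255  ← median
  y=12 (N5, w=10) cum 265
  y=13 (N4, w=30) cum 295
  y=14 (N3, w=110) cum 405
⇒ y* = 7

(11, 7)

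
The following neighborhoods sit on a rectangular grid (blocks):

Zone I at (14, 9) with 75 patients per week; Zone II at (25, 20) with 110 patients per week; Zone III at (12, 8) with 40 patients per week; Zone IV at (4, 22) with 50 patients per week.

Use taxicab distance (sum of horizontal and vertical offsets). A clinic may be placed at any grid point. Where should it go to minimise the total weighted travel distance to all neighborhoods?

Manhattan distance separates: Σwᵢ(|x−xᵢ|+|y−yᵢ|) = Σwᵢ|x−xᵢ| + Σwᵢ|y−yᵢ|, so x and y are optimised independently as 1-D weighted medians.
Total weight W = 275; half = 137.5.
x-coordinate, sorted with cumulative weight:
  x=4 (Zone IV, w=50) cum 50
  x=12 (Zone III, w=40) cum 90
  x=14 (Zone I, w=75) cum 165  ← median
  x=25 (Zone II, w=110) cum 275
⇒ x* = 14
y-coordinate, sorted with cumulative weight:
  y=8 (Zone III, w=40) cum 40
  y=9 (Zone I, w=75) cum 115
  y=20 (Zone II, w=110) cum 225  ← median
  y=22 (Zone IV, w=50) cum 275
⇒ y* = 20

(14, 20)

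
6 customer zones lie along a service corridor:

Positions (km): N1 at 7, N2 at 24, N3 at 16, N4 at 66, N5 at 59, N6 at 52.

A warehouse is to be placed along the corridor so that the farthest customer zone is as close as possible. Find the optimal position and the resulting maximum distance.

The 1-center on a line is the midpoint of the two extreme points: leftmost at 7, rightmost at 66.
Optimal location = (7 + 66)/2 = 36.5; maximum distance = (66 − 7)/2 = 29.5.

location 36.5, max distance 29.5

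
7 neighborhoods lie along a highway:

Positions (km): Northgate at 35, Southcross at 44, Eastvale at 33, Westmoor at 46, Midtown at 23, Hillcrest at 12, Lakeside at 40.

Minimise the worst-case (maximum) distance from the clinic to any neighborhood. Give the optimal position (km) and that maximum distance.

location 29, max distance 17

The 1-center on a line is the midpoint of the two extreme points: leftmost at 12, rightmost at 46.
Optimal location = (12 + 46)/2 = 29; maximum distance = (46 − 12)/2 = 17.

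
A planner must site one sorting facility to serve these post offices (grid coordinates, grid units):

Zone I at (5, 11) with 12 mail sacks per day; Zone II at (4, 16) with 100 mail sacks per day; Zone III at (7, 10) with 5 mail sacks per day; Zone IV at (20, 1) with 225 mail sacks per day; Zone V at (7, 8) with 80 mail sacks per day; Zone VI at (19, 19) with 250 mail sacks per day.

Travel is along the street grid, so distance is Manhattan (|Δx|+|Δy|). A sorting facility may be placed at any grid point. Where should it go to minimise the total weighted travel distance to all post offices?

(19, 16)

Manhattan distance separates: Σwᵢ(|x−xᵢ|+|y−yᵢ|) = Σwᵢ|x−xᵢ| + Σwᵢ|y−yᵢ|, so x and y are optimised independently as 1-D weighted medians.
Total weight W = 672; half = 336.
x-coordinate, sorted with cumulative weight:
  x=4 (Zone II, w=100) cum 100
  x=5 (Zone I, w=12) cum 112
  x=7 (Zone III, w=5) cum 117
  x=7 (Zone V, w=80) cum 197
  x=19 (Zone VI, w=250) cum 447  ← median
  x=20 (Zone IV, w=225) cum 672
⇒ x* = 19
y-coordinate, sorted with cumulative weight:
  y=1 (Zone IV, w=225) cum 225
  y=8 (Zone V, w=80) cum 305
  y=10 (Zone III, w=5) cum 310
  y=11 (Zone I, w=12) cum 322
  y=16 (Zone II, w=100) cum 422  ← median
  y=19 (Zone VI, w=250) cum 672
⇒ y* = 16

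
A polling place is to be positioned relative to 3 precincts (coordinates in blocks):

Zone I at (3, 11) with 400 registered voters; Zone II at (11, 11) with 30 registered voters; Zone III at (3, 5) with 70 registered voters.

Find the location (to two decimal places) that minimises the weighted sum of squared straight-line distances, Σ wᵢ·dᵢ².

(3.48, 10.16)

The minimiser of Σwᵢ‖p−pᵢ‖² is the weighted centroid p* = (Σwᵢpᵢ)/(Σwᵢ).
Σwᵢ = 500.
Σwᵢxᵢ = 400·3 + 30·11 + 70·3 = 1740.
Σwᵢyᵢ = 400·11 + 30·11 + 70·5 = 5080.
x* = 1740/500 = 3.48, y* = 5080/500 = 10.16.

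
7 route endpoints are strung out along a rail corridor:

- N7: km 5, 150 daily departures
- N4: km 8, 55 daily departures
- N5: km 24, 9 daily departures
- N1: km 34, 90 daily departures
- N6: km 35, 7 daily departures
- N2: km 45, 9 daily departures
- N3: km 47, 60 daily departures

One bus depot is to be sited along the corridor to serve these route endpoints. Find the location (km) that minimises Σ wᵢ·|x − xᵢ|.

x = 8

For a sum of weighted absolute distances on a line, the optimum is the weighted median (not the mean). Total weight W = 380; half-weight = 190.
Sort by position and accumulate weight:
  km 5 (N7, w=150) → cum 150
  km 8 (N4, w=55) → cum 205  ≥ 190 → median here
  km 24 (N5, w=9) → cum 214
  km 34 (N1, w=90) → cum 304
  km 35 (N6, w=7) → cum 311
  km 45 (N2, w=9) → cum 320
  km 47 (N3, w=60) → cum 380
Optimal location: km 8.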